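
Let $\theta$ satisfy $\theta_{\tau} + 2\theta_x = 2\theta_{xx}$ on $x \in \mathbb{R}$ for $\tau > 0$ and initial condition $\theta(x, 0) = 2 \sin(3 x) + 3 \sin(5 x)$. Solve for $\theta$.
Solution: Moving frame: $\eta = x - 2\tau$, $\sigma = \tau$, $\theta = u(\eta,\sigma)$, so $\theta_{\tau} = u_{\sigma} - 2u_{\eta}$ and $\theta_{xx} = u_{\eta\eta}$.
Hence $\theta_{\tau} + 2\theta_x = u_{\sigma}$ and the PDE becomes the heat equation $u_{\sigma} = 2u_{\eta\eta}$ on $\eta \in \mathbb{R}$.
Initial data: $u(\eta,0) = \theta(\eta,0) = 2 \sin(3 \eta) + 3 \sin(5 \eta)$. Each mode $\sin(n\eta)$ decays as $e^{-2n^2\sigma}$ on $\mathbb{R}$, so $u(\eta,\sigma) = \sum c_n e^{-2n^2\sigma} \sin(n\eta)$ with $c_3=2, c_5=3$: $u(\eta,\sigma) = 2 e^{-18 \sigma} \sin(3 \eta) + 3 e^{-50 \sigma} \sin(5 \eta)$.
Substituting back: $\theta(x,\tau) = u(x - 2\tau, \tau)$.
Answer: $\theta(x, \tau) = -2 e^{-18 \tau} \sin(6 \tau - 3 x) - 3 e^{-50 \tau} \sin(10 \tau - 5 x)$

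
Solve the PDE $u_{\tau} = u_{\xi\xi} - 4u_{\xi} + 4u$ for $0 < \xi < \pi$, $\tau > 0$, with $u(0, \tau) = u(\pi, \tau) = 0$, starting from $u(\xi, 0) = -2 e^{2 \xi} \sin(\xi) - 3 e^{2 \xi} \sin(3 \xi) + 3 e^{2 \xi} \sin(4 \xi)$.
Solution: Substitute $u = e^{2\xi}w$.
Then $u_{\xi} = e^{2\xi}(w_{\xi} + 2w)$, $u_{\xi\xi} = e^{2\xi}(w_{\xi\xi} + 4w_{\xi} + 4w)$, $u_{\tau} = e^{2\xi}w_{\tau}$; substituting and dividing by $e^{2\xi}$, the lower-order terms cancel: $w_{\tau} = w_{\xi\xi}$ (standard heat equation).
Data for $w$: $w(\xi,0) = e^{-2\xi}u(\xi,0) = -2 \sin(\xi) - 3 \sin(3 \xi) + 3 \sin(4 \xi)$. The boundary conditions carry over: $w(0,\tau) = w(\pi,\tau) = 0$.
Separating variables: $w = \sum c_n e^{-n^2\tau} \sin(n\xi)$. From $w(\xi,0) = -2 \sin(\xi) - 3 \sin(3 \xi) + 3 \sin(4 \xi)$: $c_1=-2, c_3=-3, c_4=3$.
So $w(\xi,\tau) = -2 e^{-\tau} \sin(\xi) - 3 e^{-9 \tau} \sin(3 \xi) + 3 e^{-16 \tau} \sin(4 \xi)$, and $u(\xi,\tau) = e^{2\xi}w(\xi,\tau)$.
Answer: $u(\xi, \tau) = -2 e^{-\tau} e^{2 \xi} \sin(\xi) - 3 e^{-9 \tau} e^{2 \xi} \sin(3 \xi) + 3 e^{-16 \tau} e^{2 \xi} \sin(4 \xi)$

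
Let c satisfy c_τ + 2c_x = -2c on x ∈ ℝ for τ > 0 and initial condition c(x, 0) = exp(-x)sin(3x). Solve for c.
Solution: Substitute c = exp(-x)u.
Then c_x = exp(-x)(u_x - u), c_τ = exp(-x)u_τ; substituting and dividing by exp(-x), the lower-order terms cancel: u_τ + 2u_x = 0 (standard advection equation).
Data for u: u(x,0) = exp(x)c(x,0) = sin(3x).
By characteristics (dx/dτ = 2), u(x,τ) = f(x - 2τ) with f = u(·, 0).
So u(x,τ) = sin(3x - 6τ), and c(x,τ) = exp(-x)u(x,τ).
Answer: c(x, τ) = exp(-x)sin(3x - 6τ)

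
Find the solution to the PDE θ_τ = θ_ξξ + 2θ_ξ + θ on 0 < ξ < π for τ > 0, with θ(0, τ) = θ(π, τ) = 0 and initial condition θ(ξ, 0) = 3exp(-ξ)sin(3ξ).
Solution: Substitute θ = exp(-ξ)u, i.e. u = exp(ξ)θ.
By the product rule, θ_ξ = exp(-ξ)(u_ξ - u), θ_ξξ = exp(-ξ)(u_ξξ - 2u_ξ + u), θ_τ = exp(-ξ)u_τ.
Substituting into the PDE and dividing by exp(-ξ): u_τ = (u_ξξ - 2u_ξ + u) + 2(u_ξ - u) + u.
The lower-order terms cancel, leaving the standard heat equation u_τ = u_ξξ.
Initial data for u: u(ξ,0) = exp(ξ)θ(ξ,0) = 3sin(3ξ). The boundary conditions carry over: u(0,τ) = u(π,τ) = 0.
Solve for u:
  Using separation of variables u = X(ξ)G(τ):
  Eigenfunctions: sin(nξ), n = 1, 2, 3, ...
  General solution: u(ξ, τ) = Σ c_n sin(nξ) exp(-n² τ)
  Matching u(ξ,0) = 3sin(3ξ) term by term: c_3=3.
Hence u(ξ,τ) = 3exp(-9τ)sin(3ξ).
Transform back: θ(ξ,τ) = exp(-ξ)u(ξ,τ).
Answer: θ(ξ, τ) = 3exp(-ξ)exp(-9τ)sin(3ξ)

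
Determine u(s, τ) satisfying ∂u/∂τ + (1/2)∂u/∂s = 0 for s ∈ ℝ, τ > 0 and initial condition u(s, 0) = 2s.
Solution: By characteristics (ds/dτ = 1/2), u(s,τ) = f(s - (1/2)τ) with f = u(·, 0).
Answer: u(s, τ) = 2s - τ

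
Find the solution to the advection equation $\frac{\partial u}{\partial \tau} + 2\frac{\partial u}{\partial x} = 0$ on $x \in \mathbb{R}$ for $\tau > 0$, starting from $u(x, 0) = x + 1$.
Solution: By characteristics ($dx/d\tau = 2$), $u(x,\tau) = f(x - 2\tau)$ with $f = u( \cdot , 0)$.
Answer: $u(x, \tau) = -2 \tau + x + 1$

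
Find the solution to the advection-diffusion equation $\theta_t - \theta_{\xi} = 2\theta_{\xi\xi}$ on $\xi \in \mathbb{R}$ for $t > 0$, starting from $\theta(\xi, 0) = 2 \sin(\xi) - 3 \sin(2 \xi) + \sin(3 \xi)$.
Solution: Moving frame: $\eta = \xi + t$, $\sigma = t$, $\theta = u(\eta,\sigma)$, so $\theta_t = u_{\sigma} + u_{\eta}$ and $\theta_{\xi\xi} = u_{\eta\eta}$.
Hence $\theta_t - \theta_{\xi} = u_{\sigma}$ and the PDE becomes the heat equation $u_{\sigma} = 2u_{\eta\eta}$ on $\eta \in \mathbb{R}$.
Initial data: $u(\eta,0) = \theta(\eta,0) = 2 \sin(\eta) - 3 \sin(2 \eta) + \sin(3 \eta)$. Each mode $\sin(n\eta)$ decays as $e^{-2n^2\sigma}$ on $\mathbb{R}$, so $u(\eta,\sigma) = \sum c_n e^{-2n^2\sigma} \sin(n\eta)$ with $c_1=2, c_2=-3, c_3=1$: $u(\eta,\sigma) = 2 e^{-2 \sigma} \sin(\eta) - 3 e^{-8 \sigma} \sin(2 \eta) + e^{-18 \sigma} \sin(3 \eta)$.
Substituting back: $\theta(\xi,t) = u(\xi + t, t)$.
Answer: $\theta(\xi, t) = 2 e^{-2 t} \sin(\xi + t) - 3 e^{-8 t} \sin(2 \xi + 2 t) + e^{-18 t} \sin(3 \xi + 3 t)$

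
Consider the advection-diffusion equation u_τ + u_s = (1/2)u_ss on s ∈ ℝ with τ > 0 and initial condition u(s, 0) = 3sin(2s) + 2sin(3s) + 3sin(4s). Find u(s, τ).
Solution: Moving frame: η = s - τ, σ = τ, u = w(η,σ), so u_τ = w_σ - w_η and u_ss = w_ηη.
Hence u_τ + u_s = w_σ and the PDE becomes the heat equation w_σ = (1/2)w_ηη on η ∈ ℝ.
Initial data: w(η,0) = u(η,0) = 3sin(2η) + 2sin(3η) + 3sin(4η). Each mode sin(nη) decays as exp(-n²σ/2) on ℝ, so w(η,σ) = Σ c_n exp(-n²σ/2) sin(nη) with c_2=3, c_3=2, c_4=3: w(η,σ) = 3exp(-2σ)sin(2η) + 3exp(-8σ)sin(4η) + 2exp(-9σ/2)sin(3η).
Substituting back: u(s,τ) = w(s - τ, τ).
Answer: u(s, τ) = 3exp(-2τ)sin(2s - 2τ) + 3exp(-8τ)sin(4s - 4τ) + 2exp(-9τ/2)sin(3s - 3τ)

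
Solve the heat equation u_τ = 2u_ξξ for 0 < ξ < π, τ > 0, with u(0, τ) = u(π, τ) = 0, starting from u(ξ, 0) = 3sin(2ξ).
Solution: Separating variables: u = Σ c_n exp(-2n²τ) sin(nξ). From u(ξ,0) = 3sin(2ξ): c_2=3.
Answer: u(ξ, τ) = 3exp(-8τ)sin(2ξ)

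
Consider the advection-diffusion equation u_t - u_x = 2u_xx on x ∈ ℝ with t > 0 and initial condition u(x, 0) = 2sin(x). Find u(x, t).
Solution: Change to a moving frame: let η = x + t, σ = t and write u(x,t) = w(η,σ).
By the chain rule u_t = w_σ + w_η, u_x = w_η, u_xx = w_ηη.
Then u_t - u_x = w_σ: the advection term cancels and the PDE becomes the heat equation w_σ = 2w_ηη on η ∈ ℝ.
Initial data: w(η,0) = u(η,0) = 2sin(η).
On η ∈ ℝ each mode satisfies (sin(nη))″ = -n² sin(nη), so exp(-2n²σ) sin(nη) solves the heat equation; by superposition w(η,σ) = Σ c_n exp(-2n²σ) sin(nη).
Reading off the coefficients: c_1=2, so w(η,σ) = 2exp(-2σ)sin(η).
Substituting back η = x + t, σ = t: u(x,t) = w(x + t, t).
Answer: u(x, t) = 2exp(-2t)sin(t + x)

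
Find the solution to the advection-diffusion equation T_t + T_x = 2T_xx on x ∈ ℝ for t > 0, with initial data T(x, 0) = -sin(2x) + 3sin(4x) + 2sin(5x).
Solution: Change to a moving frame: let η = x - t, σ = t and write T(x,t) = u(η,σ).
By the chain rule T_t = u_σ - u_η, T_x = u_η, T_xx = u_ηη.
Then T_t + T_x = u_σ: the advection term cancels and the PDE becomes the heat equation u_σ = 2u_ηη on η ∈ ℝ.
Initial data: u(η,0) = T(η,0) = -sin(2η) + 3sin(4η) + 2sin(5η).
On η ∈ ℝ each mode satisfies (sin(nη))″ = -n² sin(nη), so exp(-2n²σ) sin(nη) solves the heat equation; by superposition u(η,σ) = Σ c_n exp(-2n²σ) sin(nη).
Reading off the coefficients: c_2=-1, c_4=3, c_5=2, so u(η,σ) = -exp(-8σ)sin(2η) + 3exp(-32σ)sin(4η) + 2exp(-50σ)sin(5η).
Substituting back η = x - t, σ = t: T(x,t) = u(x - t, t).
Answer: T(x, t) = exp(-8t)sin(2t - 2x) - 3exp(-32t)sin(4t - 4x) - 2exp(-50t)sin(5t - 5x)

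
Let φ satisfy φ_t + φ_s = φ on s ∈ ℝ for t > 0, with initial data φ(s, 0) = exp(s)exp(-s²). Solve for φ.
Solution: Substitute φ = exp(s)u, i.e. u = exp(-s)φ.
By the product rule, φ_s = exp(s)(u_s + u), φ_t = exp(s)u_t.
Substituting into the PDE and dividing by exp(s): u_t + (u_s + u) = u.
The lower-order terms cancel, leaving the standard advection equation u_t + u_s = 0.
Initial data for u: u(s,0) = exp(-s)φ(s,0) = exp(-s²).
Solve for u:
  By method of characteristics (waves move right with speed 1):
  Along characteristics s - t = const, u is constant, so u(s,t) = f(s - t) with f = u(·, 0).
Hence u(s,t) = exp(-(s - t)²).
Transform back: φ(s,t) = exp(s)u(s,t).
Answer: φ(s, t) = exp(s)exp(-(s - t)²)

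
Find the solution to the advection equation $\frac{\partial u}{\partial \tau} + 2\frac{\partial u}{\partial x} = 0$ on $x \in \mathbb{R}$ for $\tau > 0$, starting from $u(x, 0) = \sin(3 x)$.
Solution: By characteristics ($dx/d\tau = 2$), $u(x,\tau) = f(x - 2\tau)$ with $f = u( \cdot , 0)$.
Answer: $u(x, \tau) = - \sin(6 \tau - 3 x)$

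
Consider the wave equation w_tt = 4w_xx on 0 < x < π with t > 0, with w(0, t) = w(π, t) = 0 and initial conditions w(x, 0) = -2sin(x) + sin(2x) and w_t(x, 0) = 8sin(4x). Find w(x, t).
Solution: Separating variables: w = Σ [A_n cos(ω_n t) + B_n sin(ω_n t)] sin(nx), ω_n = 2n. From ICs (B_n = velocity coefficient / ω_n): A_1=-2, A_2=1, B_4=1.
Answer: w(x, t) = sin(8t)sin(4x) - 2sin(x)cos(2t) + sin(2x)cos(4t)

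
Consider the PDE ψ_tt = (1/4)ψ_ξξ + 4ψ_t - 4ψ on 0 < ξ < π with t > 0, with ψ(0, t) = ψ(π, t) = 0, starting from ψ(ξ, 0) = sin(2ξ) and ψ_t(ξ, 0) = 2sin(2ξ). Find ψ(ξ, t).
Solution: Substitute ψ = exp(2t)u.
Then ψ_t = exp(2t)(u_t + 2u), ψ_tt = exp(2t)(u_tt + 4u_t + 4u), ψ_ξξ = exp(2t)u_ξξ; substituting and dividing by exp(2t), the lower-order terms cancel: u_tt = (1/4)u_ξξ (standard wave equation).
Data for u: u(ξ,0) = ψ(ξ,0) = sin(2ξ); u_t(ξ,0) = ψ_t(ξ,0) - 2ψ(ξ,0) = 0. The boundary conditions carry over: u(0,t) = u(π,t) = 0.
Separating variables: u = Σ [A_n cos(ω_n t) + B_n sin(ω_n t)] sin(nξ), ω_n = n/2. From ICs: A_2=1.
So u(ξ,t) = sin(2ξ)cos(t), and ψ(ξ,t) = exp(2t)u(ξ,t).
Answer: ψ(ξ, t) = exp(2t)sin(2ξ)cos(t)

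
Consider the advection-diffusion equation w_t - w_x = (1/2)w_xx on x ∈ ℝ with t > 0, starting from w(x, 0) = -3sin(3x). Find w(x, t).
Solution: Change to a moving frame: let η = x + t, σ = t and write w(x,t) = u(η,σ).
By the chain rule w_t = u_σ + u_η, w_x = u_η, w_xx = u_ηη.
Then w_t - w_x = u_σ: the advection term cancels and the PDE becomes the heat equation u_σ = (1/2)u_ηη on η ∈ ℝ.
Initial data: u(η,0) = w(η,0) = -3sin(3η).
On η ∈ ℝ each mode satisfies (sin(nη))″ = -n² sin(nη), so exp(-n²σ/2) sin(nη) solves the heat equation; by superposition u(η,σ) = Σ c_n exp(-n²σ/2) sin(nη).
Reading off the coefficients: c_3=-3, so u(η,σ) = -3exp(-9σ/2)sin(3η).
Substituting back η = x + t, σ = t: w(x,t) = u(x + t, t).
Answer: w(x, t) = -3exp(-9t/2)sin(3t + 3x)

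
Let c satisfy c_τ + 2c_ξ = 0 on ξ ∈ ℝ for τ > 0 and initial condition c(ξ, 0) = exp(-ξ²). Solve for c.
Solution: By characteristics (dξ/dτ = 2), c(ξ,τ) = f(ξ - 2τ) with f = c(·, 0).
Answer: c(ξ, τ) = exp(-(ξ - 2τ)²)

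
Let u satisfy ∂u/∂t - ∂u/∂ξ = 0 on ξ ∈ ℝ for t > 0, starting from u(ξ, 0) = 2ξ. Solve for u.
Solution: By method of characteristics (waves move left with speed 1):
Along characteristics ξ + t = const, u is constant, so u(ξ,t) = f(ξ + t) with f = u(·, 0).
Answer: u(ξ, t) = 2t + 2ξ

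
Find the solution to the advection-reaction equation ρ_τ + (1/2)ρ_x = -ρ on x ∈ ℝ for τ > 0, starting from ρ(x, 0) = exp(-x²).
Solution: Substitute ρ = exp(-τ)u, i.e. u = exp(τ)ρ.
By the product rule, ρ_τ = exp(-τ)(u_τ - u), ρ_x = exp(-τ)u_x.
Substituting into the PDE and dividing by exp(-τ): u_τ - u + (1/2)u_x = -u.
The lower-order terms cancel, leaving the standard advection equation u_τ + (1/2)u_x = 0.
Initial data for u: u(x,0) = ρ(x,0) = exp(-x²).
Solve for u:
  By method of characteristics (waves move right with speed 1/2):
  Along characteristics x - (1/2)τ = const, u is constant, so u(x,τ) = f(x - (1/2)τ) with f = u(·, 0).
Hence u(x,τ) = exp(-(x - τ/2)²).
Transform back: ρ(x,τ) = exp(-τ)u(x,τ).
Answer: ρ(x, τ) = exp(-τ)exp(-(x - τ/2)²)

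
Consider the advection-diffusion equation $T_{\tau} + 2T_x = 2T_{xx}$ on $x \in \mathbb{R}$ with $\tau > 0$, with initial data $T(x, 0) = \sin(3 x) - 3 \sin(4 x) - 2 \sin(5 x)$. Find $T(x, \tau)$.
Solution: Moving frame: $\eta = x - 2\tau$, $\sigma = \tau$, $T = u(\eta,\sigma)$, so $T_{\tau} = u_{\sigma} - 2u_{\eta}$ and $T_{xx} = u_{\eta\eta}$.
Hence $T_{\tau} + 2T_x = u_{\sigma}$ and the PDE becomes the heat equation $u_{\sigma} = 2u_{\eta\eta}$ on $\eta \in \mathbb{R}$.
Initial data: $u(\eta,0) = T(\eta,0) = \sin(3 \eta) - 3 \sin(4 \eta) - 2 \sin(5 \eta)$. Each mode $\sin(n\eta)$ decays as $e^{-2n^2\sigma}$ on $\mathbb{R}$, so $u(\eta,\sigma) = \sum c_n e^{-2n^2\sigma} \sin(n\eta)$ with $c_3=1, c_4=-3, c_5=-2$: $u(\eta,\sigma) = e^{-18 \sigma} \sin(3 \eta) - 3 e^{-32 \sigma} \sin(4 \eta) - 2 e^{-50 \sigma} \sin(5 \eta)$.
Substituting back: $T(x,\tau) = u(x - 2\tau, \tau)$.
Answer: $T(x, \tau) = - e^{-18 \tau} \sin(6 \tau - 3 x) + 3 e^{-32 \tau} \sin(8 \tau - 4 x) + 2 e^{-50 \tau} \sin(10 \tau - 5 x)$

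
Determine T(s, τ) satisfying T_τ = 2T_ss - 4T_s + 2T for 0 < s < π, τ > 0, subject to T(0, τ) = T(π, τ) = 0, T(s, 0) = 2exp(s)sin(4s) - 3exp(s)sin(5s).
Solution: Substitute T = exp(s)u, i.e. u = exp(-s)T.
By the product rule, T_s = exp(s)(u_s + u), T_ss = exp(s)(u_ss + 2u_s + u), T_τ = exp(s)u_τ.
Substituting into the PDE and dividing by exp(s): u_τ = 2(u_ss + 2u_s + u) - 4(u_s + u) + 2u.
The lower-order terms cancel, leaving the standard heat equation u_τ = 2u_ss.
Initial data for u: u(s,0) = exp(-s)T(s,0) = 2sin(4s) - 3sin(5s). The boundary conditions carry over: u(0,τ) = u(π,τ) = 0.
Solve for u:
  Using separation of variables u = X(s)G(τ):
  Eigenfunctions: sin(ns), n = 1, 2, 3, ...
  General solution: u(s, τ) = Σ c_n sin(ns) exp(-2n² τ)
  Matching u(s,0) = 2sin(4s) - 3sin(5s) term by term: c_4=2, c_5=-3.
Hence u(s,τ) = 2exp(-32τ)sin(4s) - 3exp(-50τ)sin(5s).
Transform back: T(s,τ) = exp(s)u(s,τ).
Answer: T(s, τ) = 2exp(s)exp(-32τ)sin(4s) - 3exp(s)exp(-50τ)sin(5s)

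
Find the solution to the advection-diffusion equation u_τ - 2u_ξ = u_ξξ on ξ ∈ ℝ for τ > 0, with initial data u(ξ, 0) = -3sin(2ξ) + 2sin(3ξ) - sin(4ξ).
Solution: Change to a moving frame: let η = ξ + 2τ, σ = τ and write u(ξ,τ) = w(η,σ).
By the chain rule u_τ = w_σ + 2w_η, u_ξ = w_η, u_ξξ = w_ηη.
Then u_τ - 2u_ξ = w_σ: the advection term cancels and the PDE becomes the heat equation w_σ = w_ηη on η ∈ ℝ.
Initial data: w(η,0) = u(η,0) = -3sin(2η) + 2sin(3η) - sin(4η).
On η ∈ ℝ each mode satisfies (sin(nη))″ = -n² sin(nη), so exp(-n²σ) sin(nη) solves the heat equation; by superposition w(η,σ) = Σ c_n exp(-n²σ) sin(nη).
Reading off the coefficients: c_2=-3, c_3=2, c_4=-1, so w(η,σ) = -3exp(-4σ)sin(2η) + 2exp(-9σ)sin(3η) - exp(-16σ)sin(4η).
Substituting back η = ξ + 2τ, σ = τ: u(ξ,τ) = w(ξ + 2τ, τ).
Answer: u(ξ, τ) = -3exp(-4τ)sin(2ξ + 4τ) + 2exp(-9τ)sin(3ξ + 6τ) - exp(-16τ)sin(4ξ + 8τ)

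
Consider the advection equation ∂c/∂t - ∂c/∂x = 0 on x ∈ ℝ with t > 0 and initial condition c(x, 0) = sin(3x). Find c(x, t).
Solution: By characteristics (dx/dt = -1), c(x,t) = f(x + t) with f = c(·, 0).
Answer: c(x, t) = sin(3t + 3x)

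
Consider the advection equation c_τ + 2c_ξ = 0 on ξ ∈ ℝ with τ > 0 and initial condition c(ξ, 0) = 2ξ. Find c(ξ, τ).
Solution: By method of characteristics (waves move right with speed 2):
Along characteristics ξ - 2τ = const, c is constant, so c(ξ,τ) = f(ξ - 2τ) with f = c(·, 0).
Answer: c(ξ, τ) = 2ξ - 4τ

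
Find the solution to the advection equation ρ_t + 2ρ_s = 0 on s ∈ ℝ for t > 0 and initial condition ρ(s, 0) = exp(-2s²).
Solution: By method of characteristics (waves move right with speed 2):
Along characteristics s - 2t = const, ρ is constant, so ρ(s,t) = f(s - 2t) with f = ρ(·, 0).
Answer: ρ(s, t) = exp(-2(s - 2t)²)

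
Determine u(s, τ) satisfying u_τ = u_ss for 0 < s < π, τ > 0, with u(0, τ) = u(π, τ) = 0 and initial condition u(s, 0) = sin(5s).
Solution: Separating variables: u = Σ c_n exp(-n²τ) sin(ns). From u(s,0) = sin(5s): c_5=1.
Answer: u(s, τ) = exp(-25τ)sin(5s)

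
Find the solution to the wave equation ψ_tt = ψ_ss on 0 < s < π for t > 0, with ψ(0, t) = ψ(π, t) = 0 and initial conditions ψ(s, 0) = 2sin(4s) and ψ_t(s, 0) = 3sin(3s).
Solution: Separating variables: ψ = Σ [A_n cos(ω_n t) + B_n sin(ω_n t)] sin(ns), ω_n = n. From ICs (B_n = velocity coefficient / ω_n): A_4=2, B_3=1.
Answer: ψ(s, t) = sin(3s)sin(3t) + 2sin(4s)cos(4t)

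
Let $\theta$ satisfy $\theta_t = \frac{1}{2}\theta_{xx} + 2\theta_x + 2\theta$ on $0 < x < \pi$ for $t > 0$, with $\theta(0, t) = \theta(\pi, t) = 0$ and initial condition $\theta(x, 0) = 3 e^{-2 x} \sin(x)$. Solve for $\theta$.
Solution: Substitute $\theta = e^{-2x}u$, i.e. $u = e^{2x}\theta$.
By the product rule, $\theta_x = e^{-2x}(u_x - 2u)$, $\theta_{xx} = e^{-2x}(u_{xx} - 4u_x + 4u)$, $\theta_t = e^{-2x}u_t$.
Substituting into the PDE and dividing by $e^{-2x}$: $u_t = \frac{1}{2}(u_{xx} - 4u_x + 4u) + 2(u_x - 2u) + 2u$.
The lower-order terms cancel, leaving the standard heat equation $u_t = \frac{1}{2}u_{xx}$.
Initial data for $u$: $u(x,0) = e^{2x}\theta(x,0) = 3 \sin(x)$. The boundary conditions carry over: $u(0,t) = u(\pi,t) = 0$.
Solve for $u$:
  Using separation of variables $u = X(x)G(t)$:
  Eigenfunctions: $\sin(nx)$, $n = 1, 2, 3, \ldots$
  General solution: $u(x, t) = \sum c_n \sin(nx) e^{-n^2 t/2}$
  Matching $u(x,0) = 3 \sin(x)$ term by term: $c_1=3$.
Hence $u(x,t) = 3 e^{-t/2} \sin(x)$.
Transform back: $\theta(x,t) = e^{-2x}u(x,t)$.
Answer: $\theta(x, t) = 3 e^{-t/2} e^{-2 x} \sin(x)$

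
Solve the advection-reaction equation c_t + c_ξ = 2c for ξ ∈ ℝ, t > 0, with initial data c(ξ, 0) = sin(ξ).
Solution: Substitute c = exp(2t)u.
Then c_t = exp(2t)(u_t + 2u), c_ξ = exp(2t)u_ξ; substituting and dividing by exp(2t), the lower-order terms cancel: u_t + u_ξ = 0 (standard advection equation).
Data for u: u(ξ,0) = c(ξ,0) = sin(ξ).
By characteristics (dξ/dt = 1), u(ξ,t) = f(ξ - t) with f = u(·, 0).
So u(ξ,t) = -sin(t - ξ), and c(ξ,t) = exp(2t)u(ξ,t).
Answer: c(ξ, t) = -exp(2t)sin(t - ξ)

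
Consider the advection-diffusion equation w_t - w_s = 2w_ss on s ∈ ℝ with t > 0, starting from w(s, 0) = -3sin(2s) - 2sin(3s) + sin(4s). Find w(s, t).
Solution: Moving frame: η = s + t, σ = t, w = u(η,σ), so w_t = u_σ + u_η and w_ss = u_ηη.
Hence w_t - w_s = u_σ and the PDE becomes the heat equation u_σ = 2u_ηη on η ∈ ℝ.
Initial data: u(η,0) = w(η,0) = -3sin(2η) - 2sin(3η) + sin(4η). Each mode sin(nη) decays as exp(-2n²σ) on ℝ, so u(η,σ) = Σ c_n exp(-2n²σ) sin(nη) with c_2=-3, c_3=-2, c_4=1: u(η,σ) = -3exp(-8σ)sin(2η) - 2exp(-18σ)sin(3η) + exp(-32σ)sin(4η).
Substituting back: w(s,t) = u(s + t, t).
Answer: w(s, t) = -3exp(-8t)sin(2s + 2t) - 2exp(-18t)sin(3s + 3t) + exp(-32t)sin(4s + 4t)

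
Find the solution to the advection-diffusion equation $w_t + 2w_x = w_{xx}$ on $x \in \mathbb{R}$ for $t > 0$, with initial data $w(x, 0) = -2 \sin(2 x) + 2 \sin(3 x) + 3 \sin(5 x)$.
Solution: Change to a moving frame: let $\eta = x - 2t$, $\sigma = t$ and write $w(x,t) = u(\eta,\sigma)$.
By the chain rule $w_t = u_{\sigma} - 2u_{\eta}$, $w_x = u_{\eta}$, $w_{xx} = u_{\eta\eta}$.
Then $w_t + 2w_x = u_{\sigma}$: the advection term cancels and the PDE becomes the heat equation $u_{\sigma} = u_{\eta\eta}$ on $\eta \in \mathbb{R}$.
Initial data: $u(\eta,0) = w(\eta,0) = -2 \sin(2 \eta) + 2 \sin(3 \eta) + 3 \sin(5 \eta)$.
On $\eta \in \mathbb{R}$ each mode satisfies $(\sin(n\eta))'' = -n^2 \sin(n\eta)$, so $e^{-n^2\sigma} \sin(n\eta)$ solves the heat equation; by superposition $u(\eta,\sigma) = \sum c_n e^{-n^2\sigma} \sin(n\eta)$.
Reading off the coefficients: $c_2=-2, c_3=2, c_5=3$, so $u(\eta,\sigma) = -2 e^{-4 \sigma} \sin(2 \eta) + 2 e^{-9 \sigma} \sin(3 \eta) + 3 e^{-25 \sigma} \sin(5 \eta)$.
Substituting back $\eta = x - 2t$, $\sigma = t$: $w(x,t) = u(x - 2t, t)$.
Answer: $w(x, t) = 2 e^{-4 t} \sin(4 t - 2 x) - 2 e^{-9 t} \sin(6 t - 3 x) - 3 e^{-25 t} \sin(10 t - 5 x)$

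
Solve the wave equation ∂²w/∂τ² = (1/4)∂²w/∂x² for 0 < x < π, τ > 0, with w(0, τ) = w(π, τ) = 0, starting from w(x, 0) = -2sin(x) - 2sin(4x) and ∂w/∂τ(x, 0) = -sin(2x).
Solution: Separating variables: w = Σ [A_n cos(ω_n τ) + B_n sin(ω_n τ)] sin(nx), ω_n = n/2. From ICs (B_n = velocity coefficient / ω_n): A_1=-2, A_4=-2, B_2=-1.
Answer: w(x, τ) = -2sin(x)cos(τ/2) - sin(2x)sin(τ) - 2sin(4x)cos(2τ)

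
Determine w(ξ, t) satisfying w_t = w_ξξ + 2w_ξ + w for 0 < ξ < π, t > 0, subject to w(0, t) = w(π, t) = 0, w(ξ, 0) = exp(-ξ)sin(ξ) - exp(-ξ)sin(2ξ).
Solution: Substitute w = exp(-ξ)u, i.e. u = exp(ξ)w.
By the product rule, w_ξ = exp(-ξ)(u_ξ - u), w_ξξ = exp(-ξ)(u_ξξ - 2u_ξ + u), w_t = exp(-ξ)u_t.
Substituting into the PDE and dividing by exp(-ξ): u_t = (u_ξξ - 2u_ξ + u) + 2(u_ξ - u) + u.
The lower-order terms cancel, leaving the standard heat equation u_t = u_ξξ.
Initial data for u: u(ξ,0) = exp(ξ)w(ξ,0) = sin(ξ) - sin(2ξ). The boundary conditions carry over: u(0,t) = u(π,t) = 0.
Solve for u:
  Using separation of variables u = X(ξ)T(t):
  Eigenfunctions: sin(nξ), n = 1, 2, 3, ...
  General solution: u(ξ, t) = Σ c_n sin(nξ) exp(-n² t)
  Matching u(ξ,0) = sin(ξ) - sin(2ξ) term by term: c_1=1, c_2=-1.
Hence u(ξ,t) = exp(-t)sin(ξ) - exp(-4t)sin(2ξ).
Transform back: w(ξ,t) = exp(-ξ)u(ξ,t).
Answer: w(ξ, t) = exp(-t)exp(-ξ)sin(ξ) - exp(-4t)exp(-ξ)sin(2ξ)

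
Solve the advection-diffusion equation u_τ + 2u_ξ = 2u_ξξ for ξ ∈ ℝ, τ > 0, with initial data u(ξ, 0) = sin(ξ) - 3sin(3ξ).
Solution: Change to a moving frame: let η = ξ - 2τ, σ = τ and write u(ξ,τ) = w(η,σ).
By the chain rule u_τ = w_σ - 2w_η, u_ξ = w_η, u_ξξ = w_ηη.
Then u_τ + 2u_ξ = w_σ: the advection term cancels and the PDE becomes the heat equation w_σ = 2w_ηη on η ∈ ℝ.
Initial data: w(η,0) = u(η,0) = sin(η) - 3sin(3η).
On η ∈ ℝ each mode satisfies (sin(nη))″ = -n² sin(nη), so exp(-2n²σ) sin(nη) solves the heat equation; by superposition w(η,σ) = Σ c_n exp(-2n²σ) sin(nη).
Reading off the coefficients: c_1=1, c_3=-3, so w(η,σ) = exp(-2σ)sin(η) - 3exp(-18σ)sin(3η).
Substituting back η = ξ - 2τ, σ = τ: u(ξ,τ) = w(ξ - 2τ, τ).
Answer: u(ξ, τ) = exp(-2τ)sin(ξ - 2τ) - 3exp(-18τ)sin(3ξ - 6τ)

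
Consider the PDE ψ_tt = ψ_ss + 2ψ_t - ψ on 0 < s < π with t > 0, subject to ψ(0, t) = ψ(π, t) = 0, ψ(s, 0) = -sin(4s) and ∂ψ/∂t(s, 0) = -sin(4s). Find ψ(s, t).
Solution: Substitute ψ = exp(t)u.
Then ψ_t = exp(t)(u_t + u), ψ_tt = exp(t)(u_tt + 2u_t + u), ψ_ss = exp(t)u_ss; substituting and dividing by exp(t), the lower-order terms cancel: u_tt = u_ss (standard wave equation).
Data for u: u(s,0) = ψ(s,0) = -sin(4s); u_t(s,0) = ψ_t(s,0) - ψ(s,0) = 0. The boundary conditions carry over: u(0,t) = u(π,t) = 0.
Separating variables: u = Σ [A_n cos(ω_n t) + B_n sin(ω_n t)] sin(ns), ω_n = n. From ICs: A_4=-1.
So u(s,t) = -sin(4s)cos(4t), and ψ(s,t) = exp(t)u(s,t).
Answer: ψ(s, t) = -exp(t)sin(4s)cos(4t)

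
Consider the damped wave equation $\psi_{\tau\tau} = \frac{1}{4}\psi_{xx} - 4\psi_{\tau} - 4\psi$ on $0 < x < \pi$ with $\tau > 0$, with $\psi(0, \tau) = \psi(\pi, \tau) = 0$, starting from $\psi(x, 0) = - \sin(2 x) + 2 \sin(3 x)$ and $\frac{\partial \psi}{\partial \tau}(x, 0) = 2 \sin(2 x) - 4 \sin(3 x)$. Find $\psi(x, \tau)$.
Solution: Substitute $\psi = e^{-2\tau}u$.
Then $\psi_{\tau} = e^{-2\tau}(u_{\tau} - 2u)$, $\psi_{\tau\tau} = e^{-2\tau}(u_{\tau\tau} - 4u_{\tau} + 4u)$, $\psi_{xx} = e^{-2\tau}u_{xx}$; substituting and dividing by $e^{-2\tau}$, the lower-order terms cancel: $u_{\tau\tau} = \frac{1}{4}u_{xx}$ (standard wave equation).
Data for $u$: $u(x,0) = \psi(x,0) = - \sin(2 x) + 2 \sin(3 x)$; $u_{\tau}(x,0) = \psi_{\tau}(x,0) + 2\psi(x,0) = 0$. The boundary conditions carry over: $u(0,\tau) = u(\pi,\tau) = 0$.
Separating variables: $u = \sum [A_n \cos(\omega_n \tau) + B_n \sin(\omega_n \tau)] \sin(nx)$, $\omega_n = n/2$. From ICs: $A_2=-1, A_3=2$.
So $u(x,\tau) = - \sin(2 x) \cos(\tau) + 2 \sin(3 x) \cos(3 \tau/2)$, and $\psi(x,\tau) = e^{-2\tau}u(x,\tau)$.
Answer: $\psi(x, \tau) = - e^{-2 \tau} \sin(2 x) \cos(\tau) + 2 e^{-2 \tau} \sin(3 x) \cos(3 \tau/2)$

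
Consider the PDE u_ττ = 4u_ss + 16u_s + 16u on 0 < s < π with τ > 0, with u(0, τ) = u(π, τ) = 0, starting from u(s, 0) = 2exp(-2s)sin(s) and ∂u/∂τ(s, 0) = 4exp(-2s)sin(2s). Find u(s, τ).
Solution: Substitute u = exp(-2s)w, i.e. w = exp(2s)u.
By the product rule, u_s = exp(-2s)(w_s - 2w), u_ss = exp(-2s)(w_ss - 4w_s + 4w), u_ττ = exp(-2s)w_ττ.
Substituting into the PDE and dividing by exp(-2s): w_ττ = 4(w_ss - 4w_s + 4w) + 16(w_s - 2w) + 16w.
The lower-order terms cancel, leaving the standard wave equation w_ττ = 4w_ss.
Initial data for w: w(s,0) = exp(2s)u(s,0) = 2sin(s); w_τ(s,0) = exp(2s)u_τ(s,0) = 4sin(2s). The boundary conditions carry over: w(0,τ) = w(π,τ) = 0.
Solve for w:
  Using separation of variables w = X(s)T(τ):
  Eigenfunctions: sin(ns), n = 1, 2, 3, ...
  General solution: w(s, τ) = Σ [A_n cos(2n τ) + B_n sin(2n τ)] sin(ns)
  From w(s,0) = 2sin(s): A_1=2. From w_τ(s,0) = 4sin(2s), using w_τ(s,0) = Σ ω_n B_n sin(ns) with ω_n = 2n: B_2 = 4/4 = 1.
Hence w(s,τ) = 2sin(s)cos(2τ) + sin(2s)sin(4τ).
Transform back: u(s,τ) = exp(-2s)w(s,τ).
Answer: u(s, τ) = 2exp(-2s)sin(s)cos(2τ) + exp(-2s)sin(2s)sin(4τ)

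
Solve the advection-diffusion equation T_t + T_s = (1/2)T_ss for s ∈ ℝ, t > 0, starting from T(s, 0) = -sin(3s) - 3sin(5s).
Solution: Change to a moving frame: let η = s - t, σ = t and write T(s,t) = u(η,σ).
By the chain rule T_t = u_σ - u_η, T_s = u_η, T_ss = u_ηη.
Then T_t + T_s = u_σ: the advection term cancels and the PDE becomes the heat equation u_σ = (1/2)u_ηη on η ∈ ℝ.
Initial data: u(η,0) = T(η,0) = -sin(3η) - 3sin(5η).
On η ∈ ℝ each mode satisfies (sin(nη))″ = -n² sin(nη), so exp(-n²σ/2) sin(nη) solves the heat equation; by superposition u(η,σ) = Σ c_n exp(-n²σ/2) sin(nη).
Reading off the coefficients: c_3=-1, c_5=-3, so u(η,σ) = -exp(-9σ/2)sin(3η) - 3exp(-25σ/2)sin(5η).
Substituting back η = s - t, σ = t: T(s,t) = u(s - t, t).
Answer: T(s, t) = -exp(-9t/2)sin(3s - 3t) - 3exp(-25t/2)sin(5s - 5t)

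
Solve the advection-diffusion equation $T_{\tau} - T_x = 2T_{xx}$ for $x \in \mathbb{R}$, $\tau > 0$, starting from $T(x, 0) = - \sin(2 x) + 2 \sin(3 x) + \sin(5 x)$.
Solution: Moving frame: $\eta = x + \tau$, $\sigma = \tau$, $T = u(\eta,\sigma)$, so $T_{\tau} = u_{\sigma} + u_{\eta}$ and $T_{xx} = u_{\eta\eta}$.
Hence $T_{\tau} - T_x = u_{\sigma}$ and the PDE becomes the heat equation $u_{\sigma} = 2u_{\eta\eta}$ on $\eta \in \mathbb{R}$.
Initial data: $u(\eta,0) = T(\eta,0) = - \sin(2 \eta) + 2 \sin(3 \eta) + \sin(5 \eta)$. Each mode $\sin(n\eta)$ decays as $e^{-2n^2\sigma}$ on $\mathbb{R}$, so $u(\eta,\sigma) = \sum c_n e^{-2n^2\sigma} \sin(n\eta)$ with $c_2=-1, c_3=2, c_5=1$: $u(\eta,\sigma) = - e^{-8 \sigma} \sin(2 \eta) + 2 e^{-18 \sigma} \sin(3 \eta) + e^{-50 \sigma} \sin(5 \eta)$.
Substituting back: $T(x,\tau) = u(x + \tau, \tau)$.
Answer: $T(x, \tau) = - e^{-8 \tau} \sin(2 \tau + 2 x) + 2 e^{-18 \tau} \sin(3 \tau + 3 x) + e^{-50 \tau} \sin(5 \tau + 5 x)$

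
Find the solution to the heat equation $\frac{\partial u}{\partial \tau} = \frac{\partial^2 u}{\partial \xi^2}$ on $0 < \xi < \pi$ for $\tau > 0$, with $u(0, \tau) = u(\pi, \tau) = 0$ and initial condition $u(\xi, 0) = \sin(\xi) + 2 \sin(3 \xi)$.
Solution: Separating variables: $u = \sum c_n e^{-n^2\tau} \sin(n\xi)$. From $u(\xi,0) = \sin(\xi) + 2 \sin(3 \xi)$: $c_1=1, c_3=2$.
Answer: $u(\xi, \tau) = e^{-\tau} \sin(\xi) + 2 e^{-9 \tau} \sin(3 \xi)$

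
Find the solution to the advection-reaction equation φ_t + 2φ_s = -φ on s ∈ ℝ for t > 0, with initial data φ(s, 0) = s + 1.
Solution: Substitute φ = exp(-t)u.
Then φ_t = exp(-t)(u_t - u), φ_s = exp(-t)u_s; substituting and dividing by exp(-t), the lower-order terms cancel: u_t + 2u_s = 0 (standard advection equation).
Data for u: u(s,0) = φ(s,0) = s + 1.
By characteristics (ds/dt = 2), u(s,t) = f(s - 2t) with f = u(·, 0).
So u(s,t) = s - 2t + 1, and φ(s,t) = exp(-t)u(s,t).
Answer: φ(s, t) = sexp(-t) - 2texp(-t) + exp(-t)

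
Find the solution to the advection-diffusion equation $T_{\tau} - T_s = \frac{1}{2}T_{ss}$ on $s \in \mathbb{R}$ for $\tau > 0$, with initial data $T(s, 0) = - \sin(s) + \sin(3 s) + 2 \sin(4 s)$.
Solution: Change to a moving frame: let $\eta = s + \tau$, $\sigma = \tau$ and write $T(s,\tau) = u(\eta,\sigma)$.
By the chain rule $T_{\tau} = u_{\sigma} + u_{\eta}$, $T_s = u_{\eta}$, $T_{ss} = u_{\eta\eta}$.
Then $T_{\tau} - T_s = u_{\sigma}$: the advection term cancels and the PDE becomes the heat equation $u_{\sigma} = \frac{1}{2}u_{\eta\eta}$ on $\eta \in \mathbb{R}$.
Initial data: $u(\eta,0) = T(\eta,0) = - \sin(\eta) + \sin(3 \eta) + 2 \sin(4 \eta)$.
On $\eta \in \mathbb{R}$ each mode satisfies $(\sin(n\eta))'' = -n^2 \sin(n\eta)$, so $e^{-n^2\sigma/2} \sin(n\eta)$ solves the heat equation; by superposition $u(\eta,\sigma) = \sum c_n e^{-n^2\sigma/2} \sin(n\eta)$.
Reading off the coefficients: $c_1=-1, c_3=1, c_4=2$, so $u(\eta,\sigma) = 2 e^{-8 \sigma} \sin(4 \eta) - e^{-\sigma/2} \sin(\eta) + e^{-9 \sigma/2} \sin(3 \eta)$.
Substituting back $\eta = s + \tau$, $\sigma = \tau$: $T(s,\tau) = u(s + \tau, \tau)$.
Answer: $T(s, \tau) = 2 e^{-8 \tau} \sin(4 \tau + 4 s) -  e^{-\tau/2} \sin(\tau + s) + e^{-9 \tau/2} \sin(3 \tau + 3 s)$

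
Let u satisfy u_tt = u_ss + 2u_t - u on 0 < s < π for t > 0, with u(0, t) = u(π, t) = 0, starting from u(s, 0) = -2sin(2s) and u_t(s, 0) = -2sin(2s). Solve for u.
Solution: Substitute u = exp(t)w, i.e. w = exp(-t)u.
By the product rule, u_t = exp(t)(w_t + w), u_tt = exp(t)(w_tt + 2w_t + w), u_ss = exp(t)w_ss.
Substituting into the PDE and dividing by exp(t): w_tt + 2w_t + w = w_ss + 2(w_t + w) - w.
The lower-order terms cancel, leaving the standard wave equation w_tt = w_ss.
Initial data for w: w(s,0) = u(s,0) = -2sin(2s); w_t(s,0) = u_t(s,0) - u(s,0) = 0. The boundary conditions carry over: w(0,t) = w(π,t) = 0.
Solve for w:
  Using separation of variables w = X(s)T(t):
  Eigenfunctions: sin(ns), n = 1, 2, 3, ...
  General solution: w(s, t) = Σ [A_n cos(n t) + B_n sin(n t)] sin(ns)
  From w(s,0) = -2sin(2s): A_2=-2. From w_t(s,0) = 0: all B_n = 0.
Hence w(s,t) = -2sin(2s)cos(2t).
Transform back: u(s,t) = exp(t)w(s,t).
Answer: u(s, t) = -2exp(t)sin(2s)cos(2t)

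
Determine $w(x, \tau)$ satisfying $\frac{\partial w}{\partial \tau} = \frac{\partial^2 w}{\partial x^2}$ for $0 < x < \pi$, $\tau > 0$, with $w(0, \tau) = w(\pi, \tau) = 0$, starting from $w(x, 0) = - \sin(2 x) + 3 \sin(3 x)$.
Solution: Separating variables: $w = \sum c_n e^{-n^2\tau} \sin(nx)$. From $w(x,0) = - \sin(2 x) + 3 \sin(3 x)$: $c_2=-1, c_3=3$.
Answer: $w(x, \tau) = - e^{-4 \tau} \sin(2 x) + 3 e^{-9 \tau} \sin(3 x)$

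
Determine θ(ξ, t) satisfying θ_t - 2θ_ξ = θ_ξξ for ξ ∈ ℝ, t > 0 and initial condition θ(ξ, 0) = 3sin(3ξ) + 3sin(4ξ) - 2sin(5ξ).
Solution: Change to a moving frame: let η = ξ + 2t, σ = t and write θ(ξ,t) = u(η,σ).
By the chain rule θ_t = u_σ + 2u_η, θ_ξ = u_η, θ_ξξ = u_ηη.
Then θ_t - 2θ_ξ = u_σ: the advection term cancels and the PDE becomes the heat equation u_σ = u_ηη on η ∈ ℝ.
Initial data: u(η,0) = θ(η,0) = 3sin(3η) + 3sin(4η) - 2sin(5η).
On η ∈ ℝ each mode satisfies (sin(nη))″ = -n² sin(nη), so exp(-n²σ) sin(nη) solves the heat equation; by superposition u(η,σ) = Σ c_n exp(-n²σ) sin(nη).
Reading off the coefficients: c_3=3, c_4=3, c_5=-2, so u(η,σ) = 3exp(-9σ)sin(3η) + 3exp(-16σ)sin(4η) - 2exp(-25σ)sin(5η).
Substituting back η = ξ + 2t, σ = t: θ(ξ,t) = u(ξ + 2t, t).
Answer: θ(ξ, t) = 3exp(-9t)sin(6t + 3ξ) + 3exp(-16t)sin(8t + 4ξ) - 2exp(-25t)sin(10t + 5ξ)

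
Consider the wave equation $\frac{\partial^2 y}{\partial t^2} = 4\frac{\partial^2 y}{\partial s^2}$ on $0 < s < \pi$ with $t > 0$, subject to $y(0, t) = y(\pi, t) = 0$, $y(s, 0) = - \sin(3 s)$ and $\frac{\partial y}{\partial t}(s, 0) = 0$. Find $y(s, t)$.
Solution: Using separation of variables $y = X(s)T(t)$:
Eigenfunctions: $\sin(ns)$, $n = 1, 2, 3, \ldots$
General solution: $y(s, t) = \sum [A_n \cos(2n t) + B_n \sin(2n t)] \sin(ns)$
From $y(s,0) = - \sin(3 s)$: $A_3=-1$. From $y_t(s,0) = 0$: all $B_n = 0$.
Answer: $y(s, t) = - \sin(3 s) \cos(6 t)$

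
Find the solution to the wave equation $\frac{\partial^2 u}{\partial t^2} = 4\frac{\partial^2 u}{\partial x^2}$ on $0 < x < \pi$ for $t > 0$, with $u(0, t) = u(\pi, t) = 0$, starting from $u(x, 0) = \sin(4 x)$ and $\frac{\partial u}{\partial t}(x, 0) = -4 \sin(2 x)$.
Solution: Separating variables: $u = \sum [A_n \cos(\omega_n t) + B_n \sin(\omega_n t)] \sin(nx)$, $\omega_n = 2n$. From ICs ($B_n$ = velocity coefficient / $\omega_n$): $A_4=1, B_2=-1$.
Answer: $u(x, t) = - \sin(4 t) \sin(2 x) + \sin(4 x) \cos(8 t)$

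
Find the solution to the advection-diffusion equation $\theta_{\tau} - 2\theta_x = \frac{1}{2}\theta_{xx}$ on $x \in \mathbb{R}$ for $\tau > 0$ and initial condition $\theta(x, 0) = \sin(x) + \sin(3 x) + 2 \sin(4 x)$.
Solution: Moving frame: $\eta = x + 2\tau$, $\sigma = \tau$, $\theta = u(\eta,\sigma)$, so $\theta_{\tau} = u_{\sigma} + 2u_{\eta}$ and $\theta_{xx} = u_{\eta\eta}$.
Hence $\theta_{\tau} - 2\theta_x = u_{\sigma}$ and the PDE becomes the heat equation $u_{\sigma} = \frac{1}{2}u_{\eta\eta}$ on $\eta \in \mathbb{R}$.
Initial data: $u(\eta,0) = \theta(\eta,0) = \sin(\eta) + \sin(3 \eta) + 2 \sin(4 \eta)$. Each mode $\sin(n\eta)$ decays as $e^{-n^2\sigma/2}$ on $\mathbb{R}$, so $u(\eta,\sigma) = \sum c_n e^{-n^2\sigma/2} \sin(n\eta)$ with $c_1=1, c_3=1, c_4=2$: $u(\eta,\sigma) = 2 e^{-8 \sigma} \sin(4 \eta) + e^{-\sigma/2} \sin(\eta) + e^{-9 \sigma/2} \sin(3 \eta)$.
Substituting back: $\theta(x,\tau) = u(x + 2\tau, \tau)$.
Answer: $\theta(x, \tau) = 2 e^{-8 \tau} \sin(8 \tau + 4 x) + e^{-\tau/2} \sin(2 \tau + x) + e^{-9 \tau/2} \sin(6 \tau + 3 x)$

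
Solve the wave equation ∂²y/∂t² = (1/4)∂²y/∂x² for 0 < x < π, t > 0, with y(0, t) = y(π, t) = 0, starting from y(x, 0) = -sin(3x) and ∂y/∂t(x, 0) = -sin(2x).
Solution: Separating variables: y = Σ [A_n cos(ω_n t) + B_n sin(ω_n t)] sin(nx), ω_n = n/2. From ICs (B_n = velocity coefficient / ω_n): A_3=-1, B_2=-1.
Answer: y(x, t) = -sin(t)sin(2x) - sin(3x)cos(3t/2)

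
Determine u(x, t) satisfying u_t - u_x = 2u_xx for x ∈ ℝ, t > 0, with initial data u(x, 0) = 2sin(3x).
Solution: Change to a moving frame: let η = x + t, σ = t and write u(x,t) = w(η,σ).
By the chain rule u_t = w_σ + w_η, u_x = w_η, u_xx = w_ηη.
Then u_t - u_x = w_σ: the advection term cancels and the PDE becomes the heat equation w_σ = 2w_ηη on η ∈ ℝ.
Initial data: w(η,0) = u(η,0) = 2sin(3η).
On η ∈ ℝ each mode satisfies (sin(nη))″ = -n² sin(nη), so exp(-2n²σ) sin(nη) solves the heat equation; by superposition w(η,σ) = Σ c_n exp(-2n²σ) sin(nη).
Reading off the coefficients: c_3=2, so w(η,σ) = 2exp(-18σ)sin(3η).
Substituting back η = x + t, σ = t: u(x,t) = w(x + t, t).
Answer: u(x, t) = 2exp(-18t)sin(3t + 3x)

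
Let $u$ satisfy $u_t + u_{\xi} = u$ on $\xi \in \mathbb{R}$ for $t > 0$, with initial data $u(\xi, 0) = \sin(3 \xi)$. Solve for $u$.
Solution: Substitute $u = e^{t}w$, i.e. $w = e^{-t}u$.
By the product rule, $u_t = e^{t}(w_t + w)$, $u_{\xi} = e^{t}w_{\xi}$.
Substituting into the PDE and dividing by $e^{t}$: $w_t + w + w_{\xi} = w$.
The lower-order terms cancel, leaving the standard advection equation $w_t + w_{\xi} = 0$.
Initial data for $w$: $w(\xi,0) = u(\xi,0) = \sin(3 \xi)$.
Solve for $w$:
  By method of characteristics (waves move right with speed 1):
  Along characteristics $\xi - t =$ const, $w$ is constant, so $w(\xi,t) = f(\xi - t)$ with $f = w( \cdot , 0)$.
Hence $w(\xi,t) = - \sin(3 t - 3 \xi)$.
Transform back: $u(\xi,t) = e^{t}w(\xi,t)$.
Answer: $u(\xi, t) = e^{t} \sin(3 \xi - 3 t)$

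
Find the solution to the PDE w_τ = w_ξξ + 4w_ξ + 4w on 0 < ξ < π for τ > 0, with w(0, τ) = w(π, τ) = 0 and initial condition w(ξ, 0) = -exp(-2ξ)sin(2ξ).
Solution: Substitute w = exp(-2ξ)u.
Then w_ξ = exp(-2ξ)(u_ξ - 2u), w_ξξ = exp(-2ξ)(u_ξξ - 4u_ξ + 4u), w_τ = exp(-2ξ)u_τ; substituting and dividing by exp(-2ξ), the lower-order terms cancel: u_τ = u_ξξ (standard heat equation).
Data for u: u(ξ,0) = exp(2ξ)w(ξ,0) = -sin(2ξ). The boundary conditions carry over: u(0,τ) = u(π,τ) = 0.
Separating variables: u = Σ c_n exp(-n²τ) sin(nξ). From u(ξ,0) = -sin(2ξ): c_2=-1.
So u(ξ,τ) = -exp(-4τ)sin(2ξ), and w(ξ,τ) = exp(-2ξ)u(ξ,τ).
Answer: w(ξ, τ) = -exp(-2ξ)exp(-4τ)sin(2ξ)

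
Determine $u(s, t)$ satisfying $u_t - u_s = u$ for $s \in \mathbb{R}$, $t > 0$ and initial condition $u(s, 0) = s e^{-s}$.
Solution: Substitute $u = e^{-s}w$, i.e. $w = e^{s}u$.
By the product rule, $u_s = e^{-s}(w_s - w)$, $u_t = e^{-s}w_t$.
Substituting into the PDE and dividing by $e^{-s}$: $w_t - (w_s - w) = w$.
The lower-order terms cancel, leaving the standard advection equation $w_t - w_s = 0$.
Initial data for $w$: $w(s,0) = e^{s}u(s,0) = s$.
Solve for $w$:
  By method of characteristics (waves move left with speed 1):
  Along characteristics $s + t =$ const, $w$ is constant, so $w(s,t) = f(s + t)$ with $f = w( \cdot , 0)$.
Hence $w(s,t) = s + t$.
Transform back: $u(s,t) = e^{-s}w(s,t)$.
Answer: $u(s, t) = s e^{-s} + t e^{-s}$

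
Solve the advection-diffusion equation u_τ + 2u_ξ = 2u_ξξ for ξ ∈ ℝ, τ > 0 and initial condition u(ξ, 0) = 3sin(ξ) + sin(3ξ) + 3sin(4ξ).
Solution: Change to a moving frame: let η = ξ - 2τ, σ = τ and write u(ξ,τ) = w(η,σ).
By the chain rule u_τ = w_σ - 2w_η, u_ξ = w_η, u_ξξ = w_ηη.
Then u_τ + 2u_ξ = w_σ: the advection term cancels and the PDE becomes the heat equation w_σ = 2w_ηη on η ∈ ℝ.
Initial data: w(η,0) = u(η,0) = 3sin(η) + sin(3η) + 3sin(4η).
On η ∈ ℝ each mode satisfies (sin(nη))″ = -n² sin(nη), so exp(-2n²σ) sin(nη) solves the heat equation; by superposition w(η,σ) = Σ c_n exp(-2n²σ) sin(nη).
Reading off the coefficients: c_1=3, c_3=1, c_4=3, so w(η,σ) = 3exp(-2σ)sin(η) + exp(-18σ)sin(3η) + 3exp(-32σ)sin(4η).
Substituting back η = ξ - 2τ, σ = τ: u(ξ,τ) = w(ξ - 2τ, τ).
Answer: u(ξ, τ) = 3exp(-2τ)sin(ξ - 2τ) + exp(-18τ)sin(3ξ - 6τ) + 3exp(-32τ)sin(4ξ - 8τ)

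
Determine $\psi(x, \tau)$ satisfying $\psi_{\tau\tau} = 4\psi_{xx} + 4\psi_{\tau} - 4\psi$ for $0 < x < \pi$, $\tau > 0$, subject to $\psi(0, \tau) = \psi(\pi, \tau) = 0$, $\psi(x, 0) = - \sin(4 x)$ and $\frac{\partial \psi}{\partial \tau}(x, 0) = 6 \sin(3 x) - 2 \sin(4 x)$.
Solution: Substitute $\psi = e^{2\tau}u$, i.e. $u = e^{-2\tau}\psi$.
By the product rule, $\psi_{\tau} = e^{2\tau}(u_{\tau} + 2u)$, $\psi_{\tau\tau} = e^{2\tau}(u_{\tau\tau} + 4u_{\tau} + 4u)$, $\psi_{xx} = e^{2\tau}u_{xx}$.
Substituting into the PDE and dividing by $e^{2\tau}$: $u_{\tau\tau} + 4u_{\tau} + 4u = 4u_{xx} + 4(u_{\tau} + 2u) - 4u$.
The lower-order terms cancel, leaving the standard wave equation $u_{\tau\tau} = 4u_{xx}$.
Initial data for $u$: $u(x,0) = \psi(x,0) = - \sin(4 x)$; $u_{\tau}(x,0) = \psi_{\tau}(x,0) - 2\psi(x,0) = 6 \sin(3 x)$. The boundary conditions carry over: $u(0,\tau) = u(\pi,\tau) = 0$.
Solve for $u$:
  Using separation of variables $u = X(x)T(\tau)$:
  Eigenfunctions: $\sin(nx)$, $n = 1, 2, 3, \ldots$
  General solution: $u(x, \tau) = \sum [A_n \cos(2n \tau) + B_n \sin(2n \tau)] \sin(nx)$
  From $u(x,0) = - \sin(4 x)$: $A_4=-1$. From $u_{\tau}(x,0) = 6 \sin(3 x)$, using $u_{\tau}(x,0) = \sum \omega_n B_n \sin(nx)$ with $\omega_n = 2n$: $B_3 = 6/6 = 1$.
Hence $u(x,\tau) = \sin(3 x) \sin(6 \tau) - \sin(4 x) \cos(8 \tau)$.
Transform back: $\psi(x,\tau) = e^{2\tau}u(x,\tau)$.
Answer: $\psi(x, \tau) = e^{2 \tau} \sin(6 \tau) \sin(3 x) -  e^{2 \tau} \sin(4 x) \cos(8 \tau)$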